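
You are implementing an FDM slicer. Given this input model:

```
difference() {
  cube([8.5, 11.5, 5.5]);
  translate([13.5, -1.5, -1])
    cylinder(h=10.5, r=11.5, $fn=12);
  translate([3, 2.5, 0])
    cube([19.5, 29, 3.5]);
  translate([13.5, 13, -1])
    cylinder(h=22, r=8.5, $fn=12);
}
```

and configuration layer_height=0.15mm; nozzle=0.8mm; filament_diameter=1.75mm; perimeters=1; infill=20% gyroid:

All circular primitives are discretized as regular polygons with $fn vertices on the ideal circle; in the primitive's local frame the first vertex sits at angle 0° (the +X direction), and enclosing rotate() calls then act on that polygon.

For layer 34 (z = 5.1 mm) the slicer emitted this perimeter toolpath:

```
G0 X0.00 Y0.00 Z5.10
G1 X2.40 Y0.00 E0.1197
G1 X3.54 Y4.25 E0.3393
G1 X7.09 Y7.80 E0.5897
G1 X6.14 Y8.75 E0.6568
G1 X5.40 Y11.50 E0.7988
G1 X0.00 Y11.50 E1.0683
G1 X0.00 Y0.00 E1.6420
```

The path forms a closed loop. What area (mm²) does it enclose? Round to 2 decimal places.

53.64 mm²

Apply the shoelace formula to the sequence of (X, Y) vertices; enclosed area = 53.64 mm².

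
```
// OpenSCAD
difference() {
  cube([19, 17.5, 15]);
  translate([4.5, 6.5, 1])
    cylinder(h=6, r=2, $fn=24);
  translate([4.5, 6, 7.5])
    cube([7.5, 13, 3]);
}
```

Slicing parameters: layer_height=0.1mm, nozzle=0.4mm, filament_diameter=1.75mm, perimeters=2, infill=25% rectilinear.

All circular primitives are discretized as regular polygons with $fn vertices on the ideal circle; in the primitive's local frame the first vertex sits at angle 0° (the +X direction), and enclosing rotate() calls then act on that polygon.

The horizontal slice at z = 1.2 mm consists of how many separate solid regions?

At z = 1.2 mm: the cube is present — its section is the full 19×17.5 rectangle; the cylinder at (4.5, 6.5): section is a regular 24-gon, circumradius r=2; the cube at (4.5, 6) does not reach this height (z outside [7.5, 10.5]); After the difference (first − rest): starting from the 19×17.5 cube, the r=2 cylinder at (4.5, 6.5) lies wholly inside it (removes its full 12.42 mm² and its 12.53 mm outline becomes a hole wall) — 1 connected region with 1 hole. The result has 1 disconnected region.

1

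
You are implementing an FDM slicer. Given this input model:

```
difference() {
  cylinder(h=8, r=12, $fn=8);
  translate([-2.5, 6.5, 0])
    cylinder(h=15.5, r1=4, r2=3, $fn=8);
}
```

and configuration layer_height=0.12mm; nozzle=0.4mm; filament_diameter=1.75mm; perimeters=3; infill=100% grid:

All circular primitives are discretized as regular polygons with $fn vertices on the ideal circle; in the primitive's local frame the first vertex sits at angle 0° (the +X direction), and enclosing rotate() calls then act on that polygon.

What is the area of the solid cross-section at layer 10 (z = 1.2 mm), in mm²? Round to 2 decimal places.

At z = 1.2 mm: the cylinder: section is a regular 8-gon, circumradius r=12 (area = (8/2)·12.000²·sin(360°/8) = 407.29 mm²); the cone at (-2.5, 6.5): at t=0.077 of its height the radius interpolates to r₁+(r₂−r₁)t = 3.923, giving a regular 8-gon of that circumradius (area = (8/2)·3.923²·sin(360°/8) = 43.52 mm²); Taking the first minus the rest: starting from the r=12 cylinder (407.29 mm²), the cone at (-2.5, 6.5) lies wholly inside it (removes its full 43.52 mm² and its 24.02 mm outline becomes a hole wall) — area = 363.77 mm². Overall, the cross-section is one region with 1 hole. Net area = 363.77 mm².

363.77 mm²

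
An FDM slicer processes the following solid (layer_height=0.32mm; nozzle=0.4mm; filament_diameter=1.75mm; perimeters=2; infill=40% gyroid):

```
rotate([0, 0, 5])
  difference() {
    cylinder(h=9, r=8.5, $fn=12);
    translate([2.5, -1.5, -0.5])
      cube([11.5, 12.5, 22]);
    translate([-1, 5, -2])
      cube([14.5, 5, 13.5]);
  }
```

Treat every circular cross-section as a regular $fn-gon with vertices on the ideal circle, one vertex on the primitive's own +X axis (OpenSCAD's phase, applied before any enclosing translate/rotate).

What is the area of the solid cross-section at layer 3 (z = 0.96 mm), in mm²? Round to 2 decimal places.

163.00 mm²

At z = 0.96 mm: the r=8.5 cylinder gives a regular 12-gon of circumradius 8.5 (constant along its height) (area = (12/2)·8.500²·sin(360°/12) = 216.75 mm²); the cube at (2.5, -1.5) is present — its section is the full 11.5×12.5 rectangle (area 143.75 mm²); the cube at (-1, 5) is present — its section is the full 14.5×5 rectangle (area 72.50 mm²); Subtracting the remaining from the first: starting from the r=8.5 cylinder (216.75 mm²), the 11.5×12.5 cube at (2.5, -1.5) partially overlaps it — only the 42.47 mm² overlap (of its 143.75 mm²) is removed, clipping the outline; the 14.5×5 cube at (-1, 5) partially overlaps it — only the 11.28 mm² overlap (of its 72.50 mm²) is removed, clipping the outline — area = 163.00 mm²; (whole slice rotated 5° about Z — lengths, areas and connectivity unchanged). Overall, the cross-section is a single solid region. Net area = 163.00 mm².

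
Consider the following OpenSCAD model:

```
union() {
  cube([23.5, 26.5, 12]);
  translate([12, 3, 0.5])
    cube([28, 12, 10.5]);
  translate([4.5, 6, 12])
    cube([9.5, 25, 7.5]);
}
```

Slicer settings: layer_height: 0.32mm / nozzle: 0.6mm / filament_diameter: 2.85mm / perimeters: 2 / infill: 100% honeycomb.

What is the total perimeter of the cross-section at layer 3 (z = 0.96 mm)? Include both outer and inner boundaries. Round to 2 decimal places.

133.00 mm

At z = 0.96 mm: the 23.5×26.5 cube contributes its full rectangle (perimeter 100.00 mm); the cube at (12, 3) (footprint 28×12) is included at this height (perimeter 80.00 mm); the cube at (4.5, 6) does not reach this height (z outside [12, 19.5]); Merging all regions: the regions partially overlap (shared area 138.00 mm²), so the edge portions inside another operand are dropped and the merged outline is re-measured after clipping — boundary = 133.00 mm. Overall, the cross-section is a single solid region. Total boundary length (outer) = 133.00 mm.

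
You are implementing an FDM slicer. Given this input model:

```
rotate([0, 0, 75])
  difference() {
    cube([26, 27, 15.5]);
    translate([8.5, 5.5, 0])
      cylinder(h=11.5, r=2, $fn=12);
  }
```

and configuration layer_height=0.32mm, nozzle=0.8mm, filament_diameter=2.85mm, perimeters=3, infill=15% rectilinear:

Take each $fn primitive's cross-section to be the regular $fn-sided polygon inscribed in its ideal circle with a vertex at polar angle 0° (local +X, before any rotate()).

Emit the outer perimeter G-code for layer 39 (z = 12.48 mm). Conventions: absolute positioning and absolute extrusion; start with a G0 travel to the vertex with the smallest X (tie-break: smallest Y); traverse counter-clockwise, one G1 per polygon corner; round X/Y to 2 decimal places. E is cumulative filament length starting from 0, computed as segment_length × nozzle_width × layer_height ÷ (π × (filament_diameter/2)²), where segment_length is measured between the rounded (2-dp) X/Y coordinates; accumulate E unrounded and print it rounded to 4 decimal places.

At z = 12.48 mm: the cube (footprint 26×27) is included at this height; the cylinder at (8.5, 5.5) is not intersected at this z (z outside [0, 11.5]); Taking the first minus the rest: none of the subtracted shapes is present at this height, so the 26×27 cube is unchanged — 1 connected region; (whole slice rotated 75° about Z — lengths, areas and connectivity unchanged). The outline is a single polygon with 4 vertices. Extrusion per mm of travel: 0.8 × 0.32 / (π × 1.425²) = 0.040129. Accumulating E over each segment gives final E = 4.2534.

G0 X-26.08 Y6.99 Z12.48
G1 X0.00 Y0.00 E1.0835
G1 X6.73 Y25.11 E2.1267
G1 X-19.35 Y32.10 E3.2102
G1 X-26.08 Y6.99 E4.2534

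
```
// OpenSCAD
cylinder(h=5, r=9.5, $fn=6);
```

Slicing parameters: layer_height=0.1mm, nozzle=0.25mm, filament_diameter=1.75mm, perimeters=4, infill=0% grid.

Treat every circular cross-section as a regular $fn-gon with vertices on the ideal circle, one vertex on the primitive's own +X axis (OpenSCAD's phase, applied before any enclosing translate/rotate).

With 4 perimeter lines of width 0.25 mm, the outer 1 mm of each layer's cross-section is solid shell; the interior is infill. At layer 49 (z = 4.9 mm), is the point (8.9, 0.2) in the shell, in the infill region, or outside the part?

shell

At z = 4.9 mm: the r=9.5 cylinder contributes a regular 6-gon of circumradius 9.5. Overall, the cross-section is a single solid region. The nearest boundary edge runs (9.50, 0.00)→(4.75, 8.23); distance from the point to it = 0.42 mm. The point is inside the cross-section, 0.42 mm from the nearest boundary — within the 1 mm shell band (4 × 0.25).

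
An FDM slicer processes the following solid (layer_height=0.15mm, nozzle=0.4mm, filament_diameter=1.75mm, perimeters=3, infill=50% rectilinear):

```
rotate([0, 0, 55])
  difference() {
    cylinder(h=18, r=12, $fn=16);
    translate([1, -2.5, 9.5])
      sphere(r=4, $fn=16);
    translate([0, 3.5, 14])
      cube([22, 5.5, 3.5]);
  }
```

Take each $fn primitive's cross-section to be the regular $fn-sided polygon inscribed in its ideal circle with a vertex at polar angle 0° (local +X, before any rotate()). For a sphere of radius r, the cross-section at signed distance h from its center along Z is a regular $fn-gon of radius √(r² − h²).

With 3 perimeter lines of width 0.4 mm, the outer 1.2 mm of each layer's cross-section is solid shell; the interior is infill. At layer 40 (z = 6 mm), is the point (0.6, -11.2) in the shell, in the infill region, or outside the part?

At z = 6 mm: the r=12 cylinder gives a regular 16-gon of circumradius 12 (constant along its height); the sphere at (1, -2.5): section is a regular 16-gon, circumradius = √(r²−h²) = √(4²−3.5²) = 1.936; the cube at (0, 3.5) does not reach this height (z outside [14, 17.5]); After the difference (first − rest): starting from the r=12 cylinder, the r=4 sphere at (1, -2.5) lies wholly inside it (removes its full 11.48 mm² and its 12.09 mm outline becomes a hole wall) — 1 connected region with 1 hole; (rotated 55° about Z; rotation is an isometry so areas/perimeters/island counts are preserved). Overall, the cross-section is one region with 1 hole. Undo the 55° rotation: the query point maps to (-8.830, -6.916) in the un-rotated model frame. The nearest boundary edge runs (-8.49, -8.49)→(-11.09, -4.59); distance from the point to it = 0.59 mm. The point is inside the cross-section, 0.59 mm from the nearest boundary — within the 1.2 mm shell band (3 × 0.4).

shell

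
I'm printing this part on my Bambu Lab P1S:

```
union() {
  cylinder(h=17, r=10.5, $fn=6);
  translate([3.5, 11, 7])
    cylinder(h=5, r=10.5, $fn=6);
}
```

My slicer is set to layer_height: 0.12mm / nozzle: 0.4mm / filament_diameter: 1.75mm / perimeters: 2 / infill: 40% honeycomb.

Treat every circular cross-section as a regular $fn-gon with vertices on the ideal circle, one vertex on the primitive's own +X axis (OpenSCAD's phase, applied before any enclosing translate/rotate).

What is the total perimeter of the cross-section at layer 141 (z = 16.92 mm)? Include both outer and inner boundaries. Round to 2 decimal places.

At z = 16.92 mm: the r=10.5 cylinder contributes a regular 6-gon of circumradius 10.5 (perimeter = 2·6·10.500·sin(180°/6) = 63.00 mm); the cylinder at (3.5, 11) does not reach this height (z outside [7, 12]); Taking the union: only the r=10.5 cylinder is present, so the union is just that shape — boundary = 63.00 mm. Overall, the cross-section is a single solid region. Total boundary length (outer) = 63.00 mm.

63.00 mm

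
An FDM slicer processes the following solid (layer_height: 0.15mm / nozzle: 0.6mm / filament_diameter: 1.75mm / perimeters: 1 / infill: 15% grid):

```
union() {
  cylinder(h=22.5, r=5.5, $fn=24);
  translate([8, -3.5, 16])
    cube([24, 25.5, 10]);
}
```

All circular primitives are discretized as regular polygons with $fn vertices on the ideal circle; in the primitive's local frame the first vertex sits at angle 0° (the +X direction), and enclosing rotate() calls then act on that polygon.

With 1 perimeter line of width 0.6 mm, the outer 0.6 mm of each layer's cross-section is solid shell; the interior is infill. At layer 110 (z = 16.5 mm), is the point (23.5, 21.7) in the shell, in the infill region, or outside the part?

shell

At z = 16.5 mm: the r=5.5 cylinder contributes a regular 24-gon of circumradius 5.5; the 24×25.5 cube at (8, -3.5) contributes its full rectangle; Taking the union: the 2 present regions are separate (no shared area or edge), so areas and boundary lengths simply add and each stays a separate island — 2 connected regions. Overall, the cross-section has 2 separate islands. The nearest boundary edge runs (8.00, 22.00)→(32.00, 22.00); distance from the point to it = 0.30 mm. (Shell/infill is judged within the island containing the point — the largest one.) The point is inside the cross-section, 0.30 mm from the nearest boundary — within the 0.6 mm shell band (1 × 0.6).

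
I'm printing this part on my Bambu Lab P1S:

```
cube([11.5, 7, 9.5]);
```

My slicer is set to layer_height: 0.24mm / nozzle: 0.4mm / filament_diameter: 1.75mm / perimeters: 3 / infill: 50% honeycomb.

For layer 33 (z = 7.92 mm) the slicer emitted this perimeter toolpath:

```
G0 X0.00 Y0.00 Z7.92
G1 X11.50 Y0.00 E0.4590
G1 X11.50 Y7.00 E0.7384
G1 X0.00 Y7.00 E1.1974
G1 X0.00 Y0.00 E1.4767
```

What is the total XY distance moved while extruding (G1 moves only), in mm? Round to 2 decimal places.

Sum the Euclidean lengths of each G1 segment: total = 37.00 mm.

37.00 mm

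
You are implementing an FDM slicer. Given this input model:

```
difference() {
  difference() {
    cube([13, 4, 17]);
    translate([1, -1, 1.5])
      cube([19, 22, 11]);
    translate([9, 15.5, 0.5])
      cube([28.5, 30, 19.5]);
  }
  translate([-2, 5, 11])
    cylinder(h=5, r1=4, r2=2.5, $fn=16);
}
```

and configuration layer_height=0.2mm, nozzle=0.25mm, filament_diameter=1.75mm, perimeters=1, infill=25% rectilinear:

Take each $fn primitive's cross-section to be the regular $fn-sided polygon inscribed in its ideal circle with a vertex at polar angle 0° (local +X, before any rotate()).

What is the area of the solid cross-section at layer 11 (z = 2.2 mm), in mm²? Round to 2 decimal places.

At z = 2.2 mm: the 13×4 cube contributes its full rectangle (area 52.00 mm²); the 19×22 cube at (1, -1) contributes its full rectangle (area 418.00 mm²); the 28.5×30 cube at (9, 15.5) contributes its full rectangle (area 855.00 mm²); Taking the first minus the rest: starting from the 13×4 cube (52.00 mm²), the 19×22 cube at (1, -1) partially overlaps it — only the 48.00 mm² overlap (of its 418.00 mm²) is removed, clipping the outline; the 28.5×30 cube at (9, 15.5) misses the remaining region (no effect) — area = 4.00 mm²; the cone at (-2, 5) does not reach this height (z outside [11, 16]); After the difference (first − rest): none of the subtracted shapes is present at this height, so the result so far is unchanged — area = 4.00 mm². Overall, the cross-section is a single solid region. Net area = 4.00 mm².

4.00 mm²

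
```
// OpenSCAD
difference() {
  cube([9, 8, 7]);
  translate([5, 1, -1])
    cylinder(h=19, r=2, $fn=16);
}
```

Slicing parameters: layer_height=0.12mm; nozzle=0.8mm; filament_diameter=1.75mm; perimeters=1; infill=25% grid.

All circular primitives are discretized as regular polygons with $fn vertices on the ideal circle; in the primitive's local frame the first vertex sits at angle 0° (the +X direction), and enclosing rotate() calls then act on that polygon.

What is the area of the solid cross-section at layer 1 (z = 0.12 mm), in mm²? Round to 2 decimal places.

At z = 0.12 mm: the cube is present — its section is the full 9×8 rectangle (area 72.00 mm²); the r=2 cylinder at (5, 1) contributes a regular 16-gon of circumradius 2 (area = (16/2)·2.000²·sin(360°/16) = 12.25 mm²); Subtracting the remaining from the first: starting from the 9×8 cube (72.00 mm²), the r=2 cylinder at (5, 1) partially overlaps it — only the 9.90 mm² overlap (of its 12.25 mm²) is removed, clipping the outline — area = 62.10 mm². Overall, the cross-section is a single solid region. Net area = 62.10 mm².

62.10 mm²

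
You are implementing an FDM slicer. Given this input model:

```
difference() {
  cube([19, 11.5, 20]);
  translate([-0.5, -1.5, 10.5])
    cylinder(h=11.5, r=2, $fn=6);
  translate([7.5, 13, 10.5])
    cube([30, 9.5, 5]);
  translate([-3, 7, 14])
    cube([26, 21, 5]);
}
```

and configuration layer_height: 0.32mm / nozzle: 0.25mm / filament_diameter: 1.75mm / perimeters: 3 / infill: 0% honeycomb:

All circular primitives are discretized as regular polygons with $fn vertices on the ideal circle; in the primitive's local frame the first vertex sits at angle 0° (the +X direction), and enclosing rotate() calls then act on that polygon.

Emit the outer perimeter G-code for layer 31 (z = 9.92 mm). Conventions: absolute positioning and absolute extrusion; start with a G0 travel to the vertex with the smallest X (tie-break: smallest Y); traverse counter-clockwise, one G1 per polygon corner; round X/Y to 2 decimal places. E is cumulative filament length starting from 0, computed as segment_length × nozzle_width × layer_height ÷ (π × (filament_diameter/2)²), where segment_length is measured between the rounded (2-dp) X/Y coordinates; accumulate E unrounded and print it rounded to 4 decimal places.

At z = 9.92 mm: the cube is present — its section is the full 19×11.5 rectangle; the cylinder at (-0.5, -1.5) is absent (z outside [10.5, 22]); the cube at (7.5, 13) does not reach this height (z outside [10.5, 15.5]); the cube at (-3, 7) does not reach this height (z outside [14, 19]); Subtracting the remaining from the first: none of the subtracted shapes is present at this height, so the 19×11.5 cube is unchanged — 1 connected region. The outline is a single polygon with 4 vertices. Extrusion per mm of travel: 0.25 × 0.32 / (π × 0.875²) = 0.033260. Accumulating E over each segment gives final E = 2.0289.

G0 X0.00 Y0.00 Z9.92
G1 X19.00 Y0.00 E0.6319
G1 X19.00 Y11.50 E1.0144
G1 X0.00 Y11.50 E1.6464
G1 X0.00 Y0.00 E2.0289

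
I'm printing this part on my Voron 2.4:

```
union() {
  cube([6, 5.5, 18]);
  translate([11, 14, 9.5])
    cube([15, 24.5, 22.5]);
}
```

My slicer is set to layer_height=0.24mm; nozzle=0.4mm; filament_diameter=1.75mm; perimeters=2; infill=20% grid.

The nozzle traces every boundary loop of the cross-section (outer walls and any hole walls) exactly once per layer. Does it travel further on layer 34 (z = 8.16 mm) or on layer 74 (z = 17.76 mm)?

Layer 34 (z = 8.16): the cube (footprint 6×5.5) is included at this height (perimeter 23.00 mm); the cube at (11, 14) does not reach this height (z outside [9.5, 32]); Combining (union): only the 6×5.5 cube is present, so the union is just that shape — boundary = 23.00 mm. So its perimeter = 23.00 mm. Layer 74 (z = 17.76): the 6×5.5 cube contributes its full rectangle (perimeter 23.00 mm); the 15×24.5 cube at (11, 14) contributes its full rectangle (perimeter 79.00 mm); Combining (union): the 2 present regions are separate (no shared area or edge), so areas and boundary lengths simply add and each stays a separate island — boundary = 102.00 mm. So its perimeter = 102.00 mm. Layer 74 is larger (102.00 vs 23.00 mm).

layer 74 (z = 17.76 mm)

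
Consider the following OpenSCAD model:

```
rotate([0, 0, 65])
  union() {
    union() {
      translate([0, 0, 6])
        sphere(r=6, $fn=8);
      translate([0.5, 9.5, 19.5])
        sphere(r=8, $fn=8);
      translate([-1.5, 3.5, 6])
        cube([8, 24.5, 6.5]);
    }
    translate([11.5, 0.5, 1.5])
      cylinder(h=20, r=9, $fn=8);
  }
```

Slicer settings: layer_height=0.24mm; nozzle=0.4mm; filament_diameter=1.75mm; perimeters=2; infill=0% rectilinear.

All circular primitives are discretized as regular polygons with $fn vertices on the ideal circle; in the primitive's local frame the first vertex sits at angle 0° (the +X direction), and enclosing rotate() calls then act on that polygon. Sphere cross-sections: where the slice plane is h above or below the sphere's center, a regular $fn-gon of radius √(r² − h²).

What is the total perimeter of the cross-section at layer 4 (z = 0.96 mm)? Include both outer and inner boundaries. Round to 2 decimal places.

19.93 mm

At z = 0.96 mm: the sphere: section is a regular 8-gon, circumradius = √(r²−h²) = √(6²−5.04²) = 3.256 (perimeter = 2·8·3.256·sin(180°/8) = 19.93 mm); the sphere at (0.5, 9.5) is not intersected at this z (|z−center|=18.540 > r=8); the cube at (-1.5, 3.5) is not intersected at this z (z outside [6, 12.5]); Merging all regions: only the r=6 sphere is present, so the union is just that shape — boundary = 19.93 mm; the cylinder at (11.5, 0.5) does not reach this height (z outside [1.5, 21.5]); Merging all regions: only the result so far is present, so the union is just that shape — boundary = 19.93 mm; (whole slice rotated 65° about Z — lengths, areas and connectivity unchanged). Overall, the cross-section is a single solid region. Total boundary length (outer) = 19.93 mm.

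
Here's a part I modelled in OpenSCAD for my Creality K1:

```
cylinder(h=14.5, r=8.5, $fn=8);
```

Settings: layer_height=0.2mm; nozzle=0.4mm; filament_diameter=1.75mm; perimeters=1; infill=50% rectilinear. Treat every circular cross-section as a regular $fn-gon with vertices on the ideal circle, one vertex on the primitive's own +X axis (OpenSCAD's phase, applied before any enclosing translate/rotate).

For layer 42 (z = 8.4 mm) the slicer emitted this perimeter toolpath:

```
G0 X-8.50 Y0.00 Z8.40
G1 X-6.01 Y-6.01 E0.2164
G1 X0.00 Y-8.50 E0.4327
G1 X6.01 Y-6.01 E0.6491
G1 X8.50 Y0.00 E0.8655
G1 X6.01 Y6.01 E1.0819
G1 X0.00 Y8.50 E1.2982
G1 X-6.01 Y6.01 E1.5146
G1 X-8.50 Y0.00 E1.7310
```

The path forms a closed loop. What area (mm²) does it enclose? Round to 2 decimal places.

Apply the shoelace formula to the sequence of (X, Y) vertices; enclosed area = 204.34 mm².

204.34 mm²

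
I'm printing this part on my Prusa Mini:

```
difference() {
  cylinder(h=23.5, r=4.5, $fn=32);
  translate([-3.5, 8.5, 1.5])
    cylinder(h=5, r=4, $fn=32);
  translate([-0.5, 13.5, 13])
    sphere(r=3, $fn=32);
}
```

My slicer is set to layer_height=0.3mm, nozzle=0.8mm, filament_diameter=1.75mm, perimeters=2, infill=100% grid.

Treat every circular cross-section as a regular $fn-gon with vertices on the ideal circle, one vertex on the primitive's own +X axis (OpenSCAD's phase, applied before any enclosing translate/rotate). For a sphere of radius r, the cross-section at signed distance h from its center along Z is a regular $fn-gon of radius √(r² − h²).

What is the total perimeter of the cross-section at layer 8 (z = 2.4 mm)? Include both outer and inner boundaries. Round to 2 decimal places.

At z = 2.4 mm: the r=4.5 cylinder contributes a regular 32-gon of circumradius 4.5 (perimeter = 2·32·4.500·sin(180°/32) = 28.23 mm); the r=4 cylinder at (-3.5, 8.5) contributes a regular 32-gon of circumradius 4 (perimeter = 2·32·4.000·sin(180°/32) = 25.09 mm); the sphere at (-0.5, 13.5) does not reach this height (|z−center|=10.600 > r=3); After the difference (first − rest): starting from the r=4.5 cylinder, the r=4 cylinder at (-3.5, 8.5) misses the remaining region (no effect) — boundary = 28.23 mm. Overall, the cross-section is a single solid region. Total boundary length (outer) = 28.23 mm.

28.23 mm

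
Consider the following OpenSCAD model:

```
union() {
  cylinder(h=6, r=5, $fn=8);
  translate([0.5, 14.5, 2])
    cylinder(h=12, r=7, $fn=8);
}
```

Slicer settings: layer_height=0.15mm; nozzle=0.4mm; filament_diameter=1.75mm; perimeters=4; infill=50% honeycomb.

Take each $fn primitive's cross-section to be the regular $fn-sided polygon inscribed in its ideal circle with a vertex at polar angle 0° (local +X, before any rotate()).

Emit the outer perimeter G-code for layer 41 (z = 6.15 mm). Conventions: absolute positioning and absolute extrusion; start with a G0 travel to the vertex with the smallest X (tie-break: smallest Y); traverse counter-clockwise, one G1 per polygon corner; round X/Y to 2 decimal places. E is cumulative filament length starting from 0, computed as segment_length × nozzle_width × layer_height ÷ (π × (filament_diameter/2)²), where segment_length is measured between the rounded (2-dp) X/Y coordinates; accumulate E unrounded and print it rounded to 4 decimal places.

G0 X-6.50 Y14.50 Z6.15
G1 X-4.45 Y9.55 E0.1336
G1 X0.50 Y7.50 E0.2673
G1 X5.45 Y9.55 E0.4009
G1 X7.50 Y14.50 E0.5346
G1 X5.45 Y19.45 E0.6682
G1 X0.50 Y21.50 E0.8019
G1 X-4.45 Y19.45 E0.9355
G1 X-6.50 Y14.50 E1.0692

At z = 6.15 mm: the cylinder does not reach this height (z outside [0, 6]); the r=7 cylinder at (0.5, 14.5) contributes a regular 8-gon of circumradius 7; Merging all regions: only the r=7 cylinder at (0.5, 14.5) is present, so the union is just that shape — 1 connected region. The outline is a single polygon with 8 vertices. Extrusion per mm of travel: 0.4 × 0.15 / (π × 0.875²) = 0.024945. Accumulating E over each segment gives final E = 1.0692.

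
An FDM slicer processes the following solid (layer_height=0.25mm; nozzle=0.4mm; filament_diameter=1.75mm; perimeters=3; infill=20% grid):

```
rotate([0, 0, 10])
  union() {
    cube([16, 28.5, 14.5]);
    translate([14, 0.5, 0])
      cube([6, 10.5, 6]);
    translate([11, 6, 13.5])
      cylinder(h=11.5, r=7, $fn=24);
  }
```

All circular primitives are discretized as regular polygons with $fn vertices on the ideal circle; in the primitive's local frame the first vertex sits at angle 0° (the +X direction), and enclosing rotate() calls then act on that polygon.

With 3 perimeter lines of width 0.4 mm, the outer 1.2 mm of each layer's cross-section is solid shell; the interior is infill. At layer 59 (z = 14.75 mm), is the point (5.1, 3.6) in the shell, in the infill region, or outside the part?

shell

At z = 14.75 mm: the cube does not reach this height (z outside [0, 14.5]); the cube at (14, 0.5) is absent (z outside [0, 6]); the cylinder at (11, 6): section is a regular 24-gon, circumradius r=7; Taking the union: only the r=7 cylinder at (11, 6) is present, so the union is just that shape — 1 connected region; (whole slice rotated 10° about Z — lengths, areas and connectivity unchanged). Overall, the cross-section is a single solid region. Undo the 10° rotation: the query point maps to (5.648, 2.660) in the un-rotated model frame. The nearest boundary edge runs (4.94, 2.50)→(6.05, 1.05); distance from the point to it = 0.66 mm. The point is inside the cross-section, 0.66 mm from the nearest boundary — within the 1.2 mm shell band (3 × 0.4).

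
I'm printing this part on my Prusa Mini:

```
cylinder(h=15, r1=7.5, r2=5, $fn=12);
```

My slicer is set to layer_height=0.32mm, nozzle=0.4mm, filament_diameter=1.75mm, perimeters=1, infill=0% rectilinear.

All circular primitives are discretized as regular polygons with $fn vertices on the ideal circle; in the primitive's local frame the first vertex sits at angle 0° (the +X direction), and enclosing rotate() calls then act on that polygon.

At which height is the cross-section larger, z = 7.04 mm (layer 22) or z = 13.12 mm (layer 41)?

Layer 22 (z = 7.04): the cone contributes a regular 12-gon of circumradius 6.327 (interpolated between r1=7.5 and r2=5 at t=0.469) (area = (12/2)·6.327²·sin(360°/12) = 120.08 mm²). So its area = 120.08 mm². Layer 41 (z = 13.12): the cone (r1=7.5→r2=5) has section circumradius 5.313 here — a regular 12-gon (area = (12/2)·5.313²·sin(360°/12) = 84.69 mm²). So its area = 84.69 mm². Layer 22 is larger (120.08 vs 84.69 mm²).

layer 22 (z = 7.04 mm)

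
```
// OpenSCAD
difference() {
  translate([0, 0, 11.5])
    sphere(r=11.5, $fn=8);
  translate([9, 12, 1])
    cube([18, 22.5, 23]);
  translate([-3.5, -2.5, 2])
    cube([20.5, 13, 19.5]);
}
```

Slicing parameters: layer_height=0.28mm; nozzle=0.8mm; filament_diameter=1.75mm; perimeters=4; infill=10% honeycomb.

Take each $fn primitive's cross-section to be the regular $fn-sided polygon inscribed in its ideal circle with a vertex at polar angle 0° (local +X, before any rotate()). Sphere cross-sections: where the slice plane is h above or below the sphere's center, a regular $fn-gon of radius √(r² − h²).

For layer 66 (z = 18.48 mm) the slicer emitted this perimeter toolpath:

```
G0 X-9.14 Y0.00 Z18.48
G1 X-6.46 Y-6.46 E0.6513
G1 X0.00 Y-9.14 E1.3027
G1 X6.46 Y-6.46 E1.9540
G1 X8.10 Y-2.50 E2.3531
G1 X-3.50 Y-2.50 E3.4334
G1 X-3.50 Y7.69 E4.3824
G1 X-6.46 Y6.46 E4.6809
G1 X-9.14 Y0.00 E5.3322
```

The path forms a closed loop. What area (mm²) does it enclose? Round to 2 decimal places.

117.38 mm²

Apply the shoelace formula to the sequence of (X, Y) vertices; enclosed area = 117.38 mm².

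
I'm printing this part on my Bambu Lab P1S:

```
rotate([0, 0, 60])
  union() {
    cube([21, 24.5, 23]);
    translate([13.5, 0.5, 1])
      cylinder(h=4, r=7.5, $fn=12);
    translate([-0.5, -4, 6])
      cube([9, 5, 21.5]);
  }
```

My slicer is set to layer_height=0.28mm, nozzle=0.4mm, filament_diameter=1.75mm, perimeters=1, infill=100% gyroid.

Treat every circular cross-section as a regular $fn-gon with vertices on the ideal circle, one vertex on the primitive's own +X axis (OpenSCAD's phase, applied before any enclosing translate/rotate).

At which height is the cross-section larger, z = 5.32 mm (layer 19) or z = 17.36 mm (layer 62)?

Layer 19 (z = 5.32): the cube (footprint 21×24.5) is included at this height (area 514.50 mm²); the cylinder at (13.5, 0.5) is not intersected at this z (z outside [1, 5]); the cube at (-0.5, -4) does not reach this height (z outside [6, 27.5]); Merging all regions: only the 21×24.5 cube is present, so the union is just that shape — area = 514.50 mm²; (rotated 60° about Z; rotation is an isometry so areas/perimeters/island counts are preserved). So its area = 514.50 mm². Layer 62 (z = 17.36): the 21×24.5 cube contributes its full rectangle (area 514.50 mm²); the cylinder at (13.5, 0.5) is absent (z outside [1, 5]); the cube at (-0.5, -4) (footprint 9×5) is included at this height (area 45.00 mm²); Merging all regions: the regions partially overlap — summed areas 559.50 mm² minus the doubly-counted overlap 8.50 mm² gives 551.00 mm² — area = 551.00 mm²; (whole slice rotated 60° about Z — lengths, areas and connectivity unchanged). So its area = 551.00 mm². Layer 62 is larger (551.00 vs 514.50 mm²).

layer 62 (z = 17.36 mm)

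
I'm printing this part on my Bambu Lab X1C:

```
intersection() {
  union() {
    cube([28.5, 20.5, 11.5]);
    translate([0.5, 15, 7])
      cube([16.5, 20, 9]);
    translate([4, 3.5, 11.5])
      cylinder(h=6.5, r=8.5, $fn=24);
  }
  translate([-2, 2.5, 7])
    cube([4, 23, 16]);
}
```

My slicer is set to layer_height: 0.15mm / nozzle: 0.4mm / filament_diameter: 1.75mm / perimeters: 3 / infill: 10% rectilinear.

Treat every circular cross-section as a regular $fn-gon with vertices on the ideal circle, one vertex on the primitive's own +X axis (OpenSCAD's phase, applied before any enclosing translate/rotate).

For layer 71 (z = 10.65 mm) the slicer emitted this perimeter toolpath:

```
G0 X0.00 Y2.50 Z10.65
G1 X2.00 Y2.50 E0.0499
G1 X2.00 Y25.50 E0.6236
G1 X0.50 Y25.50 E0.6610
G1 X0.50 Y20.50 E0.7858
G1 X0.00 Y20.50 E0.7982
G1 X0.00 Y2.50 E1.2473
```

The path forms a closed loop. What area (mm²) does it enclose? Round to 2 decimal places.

43.50 mm²

Apply the shoelace formula to the sequence of (X, Y) vertices; enclosed area = 43.50 mm².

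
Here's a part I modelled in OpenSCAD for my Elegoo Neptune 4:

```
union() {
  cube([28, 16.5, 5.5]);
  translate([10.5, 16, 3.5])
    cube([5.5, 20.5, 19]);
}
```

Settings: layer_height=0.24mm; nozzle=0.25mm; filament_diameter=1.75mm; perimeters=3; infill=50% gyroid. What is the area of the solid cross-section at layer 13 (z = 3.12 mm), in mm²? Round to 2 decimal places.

462.00 mm²

At z = 3.12 mm: the 28×16.5 cube contributes its full rectangle (area 462.00 mm²); the cube at (10.5, 16) is not intersected at this z (z outside [3.5, 22.5]); Combining (union): only the 28×16.5 cube is present, so the union is just that shape — area = 462.00 mm². Overall, the cross-section is a single solid region. Net area = 462.00 mm².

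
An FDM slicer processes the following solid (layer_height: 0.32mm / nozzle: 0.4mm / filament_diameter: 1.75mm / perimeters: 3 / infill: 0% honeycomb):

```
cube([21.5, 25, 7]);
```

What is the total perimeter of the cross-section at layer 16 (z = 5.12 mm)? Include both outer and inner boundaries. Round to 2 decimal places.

93.00 mm

At z = 5.12 mm: the 21.5×25 cube contributes its full rectangle (perimeter 93.00 mm). Overall, the cross-section is a single solid region. Total boundary length (outer) = 93.00 mm.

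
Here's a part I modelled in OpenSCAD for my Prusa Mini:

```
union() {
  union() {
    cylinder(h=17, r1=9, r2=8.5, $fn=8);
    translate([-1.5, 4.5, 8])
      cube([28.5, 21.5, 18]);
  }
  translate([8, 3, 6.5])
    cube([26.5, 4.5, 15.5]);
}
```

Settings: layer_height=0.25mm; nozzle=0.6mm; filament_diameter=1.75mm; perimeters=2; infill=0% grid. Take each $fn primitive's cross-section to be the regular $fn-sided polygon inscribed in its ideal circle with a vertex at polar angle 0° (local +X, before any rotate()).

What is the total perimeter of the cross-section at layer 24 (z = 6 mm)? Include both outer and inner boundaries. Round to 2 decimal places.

54.03 mm

At z = 6 mm: the cone (r1=9→r2=8.5) has section circumradius 8.824 here — a regular 8-gon (perimeter = 2·8·8.824·sin(180°/8) = 54.03 mm); the cube at (-1.5, 4.5) is absent (z outside [8, 26]); Combining (union): only the cone is present, so the union is just that shape — boundary = 54.03 mm; the cube at (8, 3) is absent (z outside [6.5, 22]); Taking the union: only that combined region is present, so the union is just that shape — boundary = 54.03 mm. Overall, the cross-section is a single solid region. Total boundary length (outer) = 54.03 mm.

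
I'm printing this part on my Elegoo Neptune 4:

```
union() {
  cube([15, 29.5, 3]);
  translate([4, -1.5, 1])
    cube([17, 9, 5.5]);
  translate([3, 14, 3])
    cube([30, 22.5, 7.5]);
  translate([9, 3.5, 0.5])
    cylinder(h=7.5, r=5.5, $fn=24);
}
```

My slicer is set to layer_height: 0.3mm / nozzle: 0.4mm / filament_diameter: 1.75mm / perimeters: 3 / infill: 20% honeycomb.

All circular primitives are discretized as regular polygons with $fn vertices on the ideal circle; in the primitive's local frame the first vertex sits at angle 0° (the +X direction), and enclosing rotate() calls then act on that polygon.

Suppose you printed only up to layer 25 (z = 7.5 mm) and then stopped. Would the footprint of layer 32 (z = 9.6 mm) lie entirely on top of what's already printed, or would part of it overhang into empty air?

Compare the two slices. At z = 7.5: the cube is not intersected at this z (z outside [0, 3]); the cube at (4, -1.5) does not reach this height (z outside [1, 6.5]); the cube at (3, 14) is present — its section is the full 30×22.5 rectangle (area 675.00 mm²); the r=5.5 cylinder at (9, 3.5) contributes a regular 24-gon of circumradius 5.5 (area = (24/2)·5.500²·sin(360°/24) = 93.95 mm²); Merging all regions: the 2 present regions are separate (no shared area or edge), so areas and boundary lengths simply add and each stays a separate island — area = 768.95 mm². At z = 9.6: the cube does not reach this height (z outside [0, 3]); the cube at (4, -1.5) is absent (z outside [1, 6.5]); the 30×22.5 cube at (3, 14) contributes its full rectangle (area 675.00 mm²); the cylinder at (9, 3.5) does not reach this height (z outside [0.5, 8]); Merging all regions: only the 30×22.5 cube at (3, 14) is present, so the union is just that shape — area = 675.00 mm². Checking containment: the cross-section at z = 9.6 is a subset of the cross-section at z = 7.5.

entirely on top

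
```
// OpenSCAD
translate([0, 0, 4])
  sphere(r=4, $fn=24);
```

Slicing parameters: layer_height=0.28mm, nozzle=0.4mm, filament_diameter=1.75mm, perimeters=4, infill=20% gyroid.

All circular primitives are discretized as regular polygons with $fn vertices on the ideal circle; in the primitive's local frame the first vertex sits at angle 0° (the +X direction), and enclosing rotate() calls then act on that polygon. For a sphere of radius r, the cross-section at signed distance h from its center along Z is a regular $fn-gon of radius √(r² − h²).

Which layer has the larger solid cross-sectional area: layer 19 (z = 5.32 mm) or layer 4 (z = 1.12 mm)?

layer 19 (z = 5.32 mm)

Layer 19 (z = 5.32): the r=4 sphere contributes a regular 24-gon of circumradius √(4²−1.32²) = 3.776 (area = (24/2)·3.776²·sin(360°/24) = 44.28 mm²). So its area = 44.28 mm². Layer 4 (z = 1.12): the r=4 sphere slices to a regular 24-gon of circumradius 2.776 (√(r²−h²) with h=2.88 from center) (area = (24/2)·2.776²·sin(360°/24) = 23.93 mm²). So its area = 23.93 mm². Layer 19 is larger (44.28 vs 23.93 mm²).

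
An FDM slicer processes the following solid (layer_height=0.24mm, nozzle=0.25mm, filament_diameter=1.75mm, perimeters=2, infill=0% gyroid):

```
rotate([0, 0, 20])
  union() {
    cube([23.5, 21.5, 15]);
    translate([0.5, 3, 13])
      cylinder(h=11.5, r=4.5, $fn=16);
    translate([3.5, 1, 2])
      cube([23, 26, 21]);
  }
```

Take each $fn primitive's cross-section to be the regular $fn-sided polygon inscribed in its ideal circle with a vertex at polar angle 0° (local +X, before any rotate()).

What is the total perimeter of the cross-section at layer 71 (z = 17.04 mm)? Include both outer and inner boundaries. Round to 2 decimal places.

At z = 17.04 mm: the cube is not intersected at this z (z outside [0, 15]); the r=4.5 cylinder at (0.5, 3) gives a regular 16-gon of circumradius 4.5 (constant along its height) (perimeter = 2·16·4.500·sin(180°/16) = 28.09 mm); the cube at (3.5, 1) is present — its section is the full 23×26 rectangle (perimeter 98.00 mm); Merging all regions: the regions partially overlap (shared area 5.86 mm²), so the edge portions inside another operand are dropped and the merged outline is re-measured after clipping — boundary = 114.00 mm; (whole slice rotated 20° about Z — lengths, areas and connectivity unchanged). Overall, the cross-section is a single solid region. Total boundary length (outer) = 114.00 mm.

114.00 mm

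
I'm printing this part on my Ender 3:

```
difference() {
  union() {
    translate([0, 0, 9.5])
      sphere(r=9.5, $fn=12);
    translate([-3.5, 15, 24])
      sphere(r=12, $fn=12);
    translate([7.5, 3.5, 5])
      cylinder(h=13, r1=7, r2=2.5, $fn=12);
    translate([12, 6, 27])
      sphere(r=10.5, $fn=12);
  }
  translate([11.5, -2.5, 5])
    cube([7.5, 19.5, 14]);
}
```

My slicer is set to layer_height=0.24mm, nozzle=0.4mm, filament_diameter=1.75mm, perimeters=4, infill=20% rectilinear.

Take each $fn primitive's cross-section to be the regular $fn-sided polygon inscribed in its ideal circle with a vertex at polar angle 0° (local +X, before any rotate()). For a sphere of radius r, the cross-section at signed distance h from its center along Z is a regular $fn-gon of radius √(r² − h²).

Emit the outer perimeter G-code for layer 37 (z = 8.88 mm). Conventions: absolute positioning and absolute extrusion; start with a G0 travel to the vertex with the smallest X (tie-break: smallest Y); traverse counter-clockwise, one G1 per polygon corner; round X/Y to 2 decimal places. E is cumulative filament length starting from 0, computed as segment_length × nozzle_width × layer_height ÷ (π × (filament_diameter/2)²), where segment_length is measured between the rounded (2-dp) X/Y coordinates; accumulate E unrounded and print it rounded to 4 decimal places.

At z = 8.88 mm: the r=9.5 sphere contributes a regular 12-gon of circumradius √(9.5²−0.62²) = 9.480; the sphere at (-3.5, 15) is not intersected at this z (|z−center|=15.120 > r=12); the cone at (7.5, 3.5) (r1=7→r2=2.5) has section circumradius 5.657 here — a regular 12-gon; the sphere at (12, 6) is not intersected at this z (|z−center|=18.120 > r=10.5); Taking the union: the regions partially overlap (shared area 52.56 mm²), so overlapping operands fuse into one piece — 1 connected region; the cube at (11.5, -2.5) is present — its section is the full 7.5×19.5 rectangle; Taking the first minus the rest: starting from that combined region, the 7.5×19.5 cube at (11.5, -2.5) partially overlaps it — only the 8.04 mm² overlap (of its 146.25 mm²) is removed, clipping the outline — 1 connected region. The outline is a single polygon with 17 vertices. Extrusion per mm of travel: 0.4 × 0.24 / (π × 0.875²) = 0.039912. Accumulating E over each segment gives final E = 2.6039.

G0 X-9.48 Y0.00 Z8.88
G1 X-8.21 Y-4.74 E0.1959
G1 X-4.74 Y-8.21 E0.3917
G1 X0.00 Y-9.48 E0.5876
G1 X4.74 Y-8.21 E0.7834
G1 X8.21 Y-4.74 E0.9793
G1 X9.01 Y-1.75 E1.1028
G1 X10.33 Y-1.40 E1.1573
G1 X11.50 Y-0.23 E1.2234
G1 X11.50 Y7.23 E1.5211
G1 X10.33 Y8.40 E1.5872
G1 X7.50 Y9.16 E1.7041
G1 X4.67 Y8.40 E1.8211
G1 X4.54 Y8.26 E1.8287
G1 X0.00 Y9.48 E2.0163
G1 X-4.74 Y8.21 E2.2122
G1 X-8.21 Y4.74 E2.4080
G1 X-9.48 Y0.00 E2.6039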